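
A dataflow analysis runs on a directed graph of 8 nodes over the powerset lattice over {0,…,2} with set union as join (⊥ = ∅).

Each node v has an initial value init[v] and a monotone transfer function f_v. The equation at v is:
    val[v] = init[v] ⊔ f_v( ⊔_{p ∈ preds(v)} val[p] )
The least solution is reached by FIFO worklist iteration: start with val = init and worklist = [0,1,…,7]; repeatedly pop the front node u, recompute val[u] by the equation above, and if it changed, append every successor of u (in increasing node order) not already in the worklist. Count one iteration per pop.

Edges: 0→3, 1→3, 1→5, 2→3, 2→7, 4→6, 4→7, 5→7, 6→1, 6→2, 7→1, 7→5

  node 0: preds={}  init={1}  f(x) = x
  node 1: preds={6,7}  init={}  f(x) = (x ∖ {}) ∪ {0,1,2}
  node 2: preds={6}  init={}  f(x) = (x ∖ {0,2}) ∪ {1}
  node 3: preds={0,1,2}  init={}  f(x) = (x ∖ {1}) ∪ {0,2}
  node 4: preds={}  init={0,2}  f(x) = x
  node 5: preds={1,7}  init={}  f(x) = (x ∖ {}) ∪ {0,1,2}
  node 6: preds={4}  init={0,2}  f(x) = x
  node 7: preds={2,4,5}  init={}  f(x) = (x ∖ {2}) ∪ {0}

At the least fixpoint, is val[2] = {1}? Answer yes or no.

Trace (10 dequeues):
  [1] u=0 | in {} | out {1} | ==
  [2] u=1 | in {0,2} | out {0,1,2} | prev {} | push {}
  [3] u=2 | in {0,2} | out {1} | prev {} | push {}
  [4] u=3 | in {0,1,2} | out {0,2} | prev {} | push {}
  [5] u=4 | in {} | out {0,2} | ==
  [6] u=5 | in {0,1,2} | out {0,1,2} | prev {} | push {}
  [7] u=6 | in {0,2} | out {0,2} | ==
  [8] u=7 | in {0,1,2} | out {0,1} | prev {} | push {1,5}
  [9] u=1 | in {0,1,2} | out {0,1,2} | ==
  [10] u=5 | in {0,1,2} | out {0,1,2} | ==

Converged values:
  [0] {1}
  [1] {0,1,2}
  [2] {1}
  [3] {0,2}
  [4] {0,2}
  [5] {0,1,2}
  [6] {0,2}
  [7] {0,1}

yes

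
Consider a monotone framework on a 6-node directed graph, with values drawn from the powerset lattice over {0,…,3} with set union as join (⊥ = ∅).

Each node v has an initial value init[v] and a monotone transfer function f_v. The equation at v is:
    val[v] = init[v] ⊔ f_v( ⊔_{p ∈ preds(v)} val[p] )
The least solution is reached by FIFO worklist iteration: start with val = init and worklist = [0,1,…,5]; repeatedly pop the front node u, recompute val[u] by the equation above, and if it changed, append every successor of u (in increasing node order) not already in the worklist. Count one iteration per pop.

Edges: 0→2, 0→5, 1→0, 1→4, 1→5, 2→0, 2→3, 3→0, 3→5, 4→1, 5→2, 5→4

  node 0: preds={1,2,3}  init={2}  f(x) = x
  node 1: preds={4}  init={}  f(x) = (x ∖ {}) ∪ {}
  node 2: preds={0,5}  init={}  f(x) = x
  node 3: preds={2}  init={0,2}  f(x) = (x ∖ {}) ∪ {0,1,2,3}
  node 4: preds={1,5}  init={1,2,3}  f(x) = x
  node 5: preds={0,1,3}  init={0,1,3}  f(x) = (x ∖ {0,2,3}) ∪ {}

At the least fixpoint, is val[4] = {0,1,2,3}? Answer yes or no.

yes

Worklist (12 pops):
  #1 pop 0: in={0,2} → {0,2} (was {2}); enqueue []
  #2 pop 1: in={1,2,3} → {1,2,3} (was {}); enqueue [0]
  #3 pop 2: in={0,1,2,3} → {0,1,2,3} (was {}); enqueue []
  #4 pop 3: in={0,1,2,3} → {0,1,2,3} (was {0,2}); enqueue []
  #5 pop 4: in={0,1,2,3} → {0,1,2,3} (was {1,2,3}); enqueue [1]
  #6 pop 5: in={0,1,2,3} → {0,1,3} (no change)
  #7 pop 0: in={0,1,2,3} → {0,1,2,3} (was {0,2}); enqueue [2,5]
  #8 pop 1: in={0,1,2,3} → {0,1,2,3} (was {1,2,3}); enqueue [0,4]
  #9 pop 2: in={0,1,2,3} → {0,1,2,3} (no change)
  #10 pop 5: in={0,1,2,3} → {0,1,3} (no change)
  #11 pop 0: in={0,1,2,3} → {0,1,2,3} (no change)
  #12 pop 4: in={0,1,2,3} → {0,1,2,3} (no change)

Fixpoint:
  val[0] = {0,1,2,3}
  val[1] = {0,1,2,3}
  val[2] = {0,1,2,3}
  val[3] = {0,1,2,3}
  val[4] = {0,1,2,3}
  val[5] = {0,1,3}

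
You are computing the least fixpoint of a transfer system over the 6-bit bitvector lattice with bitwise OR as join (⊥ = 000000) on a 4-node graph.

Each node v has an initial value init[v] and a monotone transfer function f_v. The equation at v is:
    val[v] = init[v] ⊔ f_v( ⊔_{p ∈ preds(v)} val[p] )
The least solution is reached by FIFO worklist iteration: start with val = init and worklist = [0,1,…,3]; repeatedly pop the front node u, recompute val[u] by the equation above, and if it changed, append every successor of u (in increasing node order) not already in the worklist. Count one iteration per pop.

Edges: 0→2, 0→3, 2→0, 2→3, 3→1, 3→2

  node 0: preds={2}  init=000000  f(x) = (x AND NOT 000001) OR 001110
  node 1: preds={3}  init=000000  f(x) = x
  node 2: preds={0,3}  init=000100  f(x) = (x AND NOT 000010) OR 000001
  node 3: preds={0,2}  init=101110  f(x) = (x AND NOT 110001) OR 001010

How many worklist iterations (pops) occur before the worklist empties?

7

Worklist (7 pops):
  #1 pop 0: in=000100 → 001110 (was 000000); enqueue []
  #2 pop 1: in=101110 → 101110 (was 000000); enqueue []
  #3 pop 2: in=101110 → 101101 (was 000100); enqueue [0]
  #4 pop 3: in=101111 → 101110 (no change)
  #5 pop 0: in=101101 → 101110 (was 001110); enqueue [2,3]
  #6 pop 2: in=101110 → 101101 (no change)
  #7 pop 3: in=101111 → 101110 (no change)

Fixpoint:
  val[0] = 101110
  val[1] = 101110
  val[2] = 101101
  val[3] = 101110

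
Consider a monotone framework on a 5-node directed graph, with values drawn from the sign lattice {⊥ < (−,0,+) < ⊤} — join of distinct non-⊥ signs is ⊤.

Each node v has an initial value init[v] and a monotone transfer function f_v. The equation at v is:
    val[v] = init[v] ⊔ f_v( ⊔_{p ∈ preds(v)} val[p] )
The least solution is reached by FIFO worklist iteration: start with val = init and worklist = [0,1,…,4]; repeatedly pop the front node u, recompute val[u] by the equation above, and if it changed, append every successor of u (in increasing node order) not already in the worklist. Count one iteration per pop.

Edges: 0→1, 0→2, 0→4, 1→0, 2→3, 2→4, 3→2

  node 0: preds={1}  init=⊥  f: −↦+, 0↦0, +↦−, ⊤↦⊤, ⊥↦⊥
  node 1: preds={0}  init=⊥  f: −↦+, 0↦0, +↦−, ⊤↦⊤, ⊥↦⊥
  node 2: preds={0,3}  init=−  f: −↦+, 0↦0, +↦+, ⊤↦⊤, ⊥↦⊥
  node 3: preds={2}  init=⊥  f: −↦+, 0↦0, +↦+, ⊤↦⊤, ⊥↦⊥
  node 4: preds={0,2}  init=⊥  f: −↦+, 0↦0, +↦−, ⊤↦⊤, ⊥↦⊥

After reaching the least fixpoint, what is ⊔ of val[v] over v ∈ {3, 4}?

⊤

Trace (9 dequeues):
  [1] u=0 | in ⊥ | out ⊥ | ==
  [2] u=1 | in ⊥ | out ⊥ | ==
  [3] u=2 | in ⊥ | out − | ==
  [4] u=3 | in − | out + | prev ⊥ | push {2}
  [5] u=4 | in − | out + | prev ⊥ | push {}
  [6] u=2 | in + | out ⊤ | prev − | push {3,4}
  [7] u=3 | in ⊤ | out ⊤ | prev + | push {2}
  [8] u=4 | in ⊤ | out ⊤ | prev + | push {}
  [9] u=2 | in ⊤ | out ⊤ | ==

Converged values:
  [0] ⊥
  [1] ⊥
  [2] ⊤
  [3] ⊤
  [4] ⊤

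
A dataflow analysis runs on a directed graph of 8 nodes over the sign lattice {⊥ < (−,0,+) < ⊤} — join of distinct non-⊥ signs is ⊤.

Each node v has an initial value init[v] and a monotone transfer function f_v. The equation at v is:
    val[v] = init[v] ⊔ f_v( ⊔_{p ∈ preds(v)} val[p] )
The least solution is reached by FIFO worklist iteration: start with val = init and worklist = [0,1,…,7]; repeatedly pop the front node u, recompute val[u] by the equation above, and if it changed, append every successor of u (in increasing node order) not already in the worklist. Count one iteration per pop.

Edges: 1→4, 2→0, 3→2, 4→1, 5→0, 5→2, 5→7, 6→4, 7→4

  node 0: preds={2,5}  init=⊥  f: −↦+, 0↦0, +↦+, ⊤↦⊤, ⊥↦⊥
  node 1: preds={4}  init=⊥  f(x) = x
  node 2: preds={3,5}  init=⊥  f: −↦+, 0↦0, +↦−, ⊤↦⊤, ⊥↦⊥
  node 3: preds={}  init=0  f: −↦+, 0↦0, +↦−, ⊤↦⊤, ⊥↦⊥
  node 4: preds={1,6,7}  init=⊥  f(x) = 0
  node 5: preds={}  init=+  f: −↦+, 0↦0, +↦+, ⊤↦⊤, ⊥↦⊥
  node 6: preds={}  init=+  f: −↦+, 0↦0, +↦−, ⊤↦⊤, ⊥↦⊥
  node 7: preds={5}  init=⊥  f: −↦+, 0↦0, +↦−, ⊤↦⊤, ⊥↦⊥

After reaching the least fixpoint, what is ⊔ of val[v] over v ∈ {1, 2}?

⊤

Worklist (11 pops):
  #1 pop 0: in=+ → + (was ⊥); enqueue []
  #2 pop 1: in=⊥ → ⊥ (no change)
  #3 pop 2: in=⊤ → ⊤ (was ⊥); enqueue [0]
  #4 pop 3: in=⊥ → 0 (no change)
  #5 pop 4: in=+ → 0 (was ⊥); enqueue [1]
  #6 pop 5: in=⊥ → + (no change)
  #7 pop 6: in=⊥ → + (no change)
  #8 pop 7: in=+ → − (was ⊥); enqueue [4]
  #9 pop 0: in=⊤ → ⊤ (was +); enqueue []
  #10 pop 1: in=0 → 0 (was ⊥); enqueue []
  #11 pop 4: in=⊤ → 0 (no change)

Fixpoint:
  val[0] = ⊤
  val[1] = 0
  val[2] = ⊤
  val[3] = 0
  val[4] = 0
  val[5] = +
  val[6] = +
  val[7] = −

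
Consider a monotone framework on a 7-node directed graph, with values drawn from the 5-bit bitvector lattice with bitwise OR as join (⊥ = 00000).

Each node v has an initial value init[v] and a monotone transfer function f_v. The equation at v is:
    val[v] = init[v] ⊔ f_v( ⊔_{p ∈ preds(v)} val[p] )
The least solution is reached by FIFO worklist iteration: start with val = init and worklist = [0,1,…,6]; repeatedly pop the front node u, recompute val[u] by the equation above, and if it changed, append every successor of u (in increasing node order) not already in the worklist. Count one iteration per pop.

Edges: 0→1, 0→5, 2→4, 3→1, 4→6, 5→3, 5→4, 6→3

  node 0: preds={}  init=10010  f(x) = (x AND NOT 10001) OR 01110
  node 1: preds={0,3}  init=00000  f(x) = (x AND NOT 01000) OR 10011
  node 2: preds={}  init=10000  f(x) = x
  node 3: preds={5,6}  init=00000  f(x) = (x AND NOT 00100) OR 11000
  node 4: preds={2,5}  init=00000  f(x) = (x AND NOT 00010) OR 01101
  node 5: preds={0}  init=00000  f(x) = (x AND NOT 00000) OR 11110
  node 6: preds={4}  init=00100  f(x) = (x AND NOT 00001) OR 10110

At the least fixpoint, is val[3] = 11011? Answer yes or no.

Trace (11 dequeues):
  [1] u=0 | in 00000 | out 11110 | prev 10010 | push {}
  [2] u=1 | in 11110 | out 10111 | prev 00000 | push {}
  [3] u=2 | in 00000 | out 10000 | ==
  [4] u=3 | in 00100 | out 11000 | prev 00000 | push {1}
  [5] u=4 | in 10000 | out 11101 | prev 00000 | push {}
  [6] u=5 | in 11110 | out 11110 | prev 00000 | push {3,4}
  [7] u=6 | in 11101 | out 11110 | prev 00100 | push {}
  [8] u=1 | in 11110 | out 10111 | ==
  [9] u=3 | in 11110 | out 11010 | prev 11000 | push {1}
  [10] u=4 | in 11110 | out 11101 | ==
  [11] u=1 | in 11110 | out 10111 | ==

Converged values:
  [0] 11110
  [1] 10111
  [2] 10000
  [3] 11010
  [4] 11101
  [5] 11110
  [6] 11110

no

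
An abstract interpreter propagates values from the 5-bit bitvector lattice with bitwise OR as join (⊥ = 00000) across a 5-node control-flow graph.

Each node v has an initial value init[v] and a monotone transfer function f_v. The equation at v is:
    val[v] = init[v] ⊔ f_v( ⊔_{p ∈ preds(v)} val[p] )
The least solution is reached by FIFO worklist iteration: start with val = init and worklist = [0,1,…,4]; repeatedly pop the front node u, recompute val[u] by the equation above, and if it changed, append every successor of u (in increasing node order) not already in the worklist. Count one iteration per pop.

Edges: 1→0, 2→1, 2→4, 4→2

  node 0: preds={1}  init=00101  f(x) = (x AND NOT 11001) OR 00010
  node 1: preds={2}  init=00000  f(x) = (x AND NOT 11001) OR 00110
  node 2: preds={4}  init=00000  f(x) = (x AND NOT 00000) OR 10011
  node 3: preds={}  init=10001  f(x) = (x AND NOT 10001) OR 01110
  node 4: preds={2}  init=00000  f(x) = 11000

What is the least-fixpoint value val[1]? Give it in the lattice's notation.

00110

Iteration log — 10 steps:
  step 1. node 0  ⊔preds=00000  new=00111  old=00101  +wl: 
  step 2. node 1  ⊔preds=00000  new=00110  old=00000  +wl: 0
  step 3. node 2  ⊔preds=00000  new=10011  old=00000  +wl: 1
  step 4. node 3  ⊔preds=00000  new=11111  old=10001  +wl: 
  step 5. node 4  ⊔preds=10011  new=11000  old=00000  +wl: 2
  step 6. node 0  ⊔preds=00110  new=00111  stable
  step 7. node 1  ⊔preds=10011  new=00110  stable
  step 8. node 2  ⊔preds=11000  new=11011  old=10011  +wl: 1,4
  step 9. node 1  ⊔preds=11011  new=00110  stable
  step 10. node 4  ⊔preds=11011  new=11000  stable

Least fixpoint reached:
  node 0: 00111
  node 1: 00110
  node 2: 11011
  node 3: 11111
  node 4: 11000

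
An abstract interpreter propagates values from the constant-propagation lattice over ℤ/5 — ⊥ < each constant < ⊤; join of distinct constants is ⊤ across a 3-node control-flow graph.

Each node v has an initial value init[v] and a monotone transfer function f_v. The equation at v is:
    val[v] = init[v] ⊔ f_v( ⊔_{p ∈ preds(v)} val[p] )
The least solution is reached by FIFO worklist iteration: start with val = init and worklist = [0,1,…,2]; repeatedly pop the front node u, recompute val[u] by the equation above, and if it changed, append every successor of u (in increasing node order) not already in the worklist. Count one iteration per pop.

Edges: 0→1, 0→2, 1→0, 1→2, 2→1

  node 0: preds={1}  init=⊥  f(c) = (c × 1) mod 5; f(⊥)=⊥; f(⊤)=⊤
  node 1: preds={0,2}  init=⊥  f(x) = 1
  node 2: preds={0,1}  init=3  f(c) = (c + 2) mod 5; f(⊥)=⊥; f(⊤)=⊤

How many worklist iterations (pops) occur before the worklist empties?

Worklist (6 pops):
  #1 pop 0: in=⊥ → ⊥ (no change)
  #2 pop 1: in=3 → 1 (was ⊥); enqueue [0]
  #3 pop 2: in=1 → 3 (no change)
  #4 pop 0: in=1 → 1 (was ⊥); enqueue [1,2]
  #5 pop 1: in=⊤ → 1 (no change)
  #6 pop 2: in=1 → 3 (no change)

Fixpoint:
  val[0] = 1
  val[1] = 1
  val[2] = 3

6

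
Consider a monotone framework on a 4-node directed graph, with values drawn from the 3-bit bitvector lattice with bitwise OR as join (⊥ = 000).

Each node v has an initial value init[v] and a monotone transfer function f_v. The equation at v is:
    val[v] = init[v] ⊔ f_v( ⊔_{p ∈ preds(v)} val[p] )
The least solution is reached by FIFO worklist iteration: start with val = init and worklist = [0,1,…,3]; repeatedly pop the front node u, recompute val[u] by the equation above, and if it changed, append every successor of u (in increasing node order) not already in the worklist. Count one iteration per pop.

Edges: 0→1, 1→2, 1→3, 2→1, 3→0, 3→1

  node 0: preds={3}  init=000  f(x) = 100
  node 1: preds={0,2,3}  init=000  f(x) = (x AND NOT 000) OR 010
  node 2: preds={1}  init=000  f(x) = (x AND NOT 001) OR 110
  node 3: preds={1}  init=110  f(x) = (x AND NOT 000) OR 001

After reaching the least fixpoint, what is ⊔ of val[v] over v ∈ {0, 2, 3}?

Worklist (8 pops):
  #1 pop 0: in=110 → 100 (was 000); enqueue []
  #2 pop 1: in=110 → 110 (was 000); enqueue []
  #3 pop 2: in=110 → 110 (was 000); enqueue [1]
  #4 pop 3: in=110 → 111 (was 110); enqueue [0]
  #5 pop 1: in=111 → 111 (was 110); enqueue [2,3]
  #6 pop 0: in=111 → 100 (no change)
  #7 pop 2: in=111 → 110 (no change)
  #8 pop 3: in=111 → 111 (no change)

Fixpoint:
  val[0] = 100
  val[1] = 111
  val[2] = 110
  val[3] = 111

111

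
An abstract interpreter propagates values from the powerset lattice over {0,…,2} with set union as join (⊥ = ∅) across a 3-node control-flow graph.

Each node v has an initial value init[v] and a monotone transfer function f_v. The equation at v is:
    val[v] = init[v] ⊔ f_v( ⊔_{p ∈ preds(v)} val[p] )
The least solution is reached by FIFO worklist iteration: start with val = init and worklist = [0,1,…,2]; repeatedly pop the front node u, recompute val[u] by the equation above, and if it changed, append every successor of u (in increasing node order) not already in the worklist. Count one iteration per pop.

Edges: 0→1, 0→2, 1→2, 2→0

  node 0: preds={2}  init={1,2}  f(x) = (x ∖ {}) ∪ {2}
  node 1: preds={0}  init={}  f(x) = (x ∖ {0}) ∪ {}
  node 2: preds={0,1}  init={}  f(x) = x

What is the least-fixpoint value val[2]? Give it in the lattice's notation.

{1,2}

Worklist (4 pops):
  #1 pop 0: in={} → {1,2} (no change)
  #2 pop 1: in={1,2} → {1,2} (was {}); enqueue []
  #3 pop 2: in={1,2} → {1,2} (was {}); enqueue [0]
  #4 pop 0: in={1,2} → {1,2} (no change)

Fixpoint:
  val[0] = {1,2}
  val[1] = {1,2}
  val[2] = {1,2}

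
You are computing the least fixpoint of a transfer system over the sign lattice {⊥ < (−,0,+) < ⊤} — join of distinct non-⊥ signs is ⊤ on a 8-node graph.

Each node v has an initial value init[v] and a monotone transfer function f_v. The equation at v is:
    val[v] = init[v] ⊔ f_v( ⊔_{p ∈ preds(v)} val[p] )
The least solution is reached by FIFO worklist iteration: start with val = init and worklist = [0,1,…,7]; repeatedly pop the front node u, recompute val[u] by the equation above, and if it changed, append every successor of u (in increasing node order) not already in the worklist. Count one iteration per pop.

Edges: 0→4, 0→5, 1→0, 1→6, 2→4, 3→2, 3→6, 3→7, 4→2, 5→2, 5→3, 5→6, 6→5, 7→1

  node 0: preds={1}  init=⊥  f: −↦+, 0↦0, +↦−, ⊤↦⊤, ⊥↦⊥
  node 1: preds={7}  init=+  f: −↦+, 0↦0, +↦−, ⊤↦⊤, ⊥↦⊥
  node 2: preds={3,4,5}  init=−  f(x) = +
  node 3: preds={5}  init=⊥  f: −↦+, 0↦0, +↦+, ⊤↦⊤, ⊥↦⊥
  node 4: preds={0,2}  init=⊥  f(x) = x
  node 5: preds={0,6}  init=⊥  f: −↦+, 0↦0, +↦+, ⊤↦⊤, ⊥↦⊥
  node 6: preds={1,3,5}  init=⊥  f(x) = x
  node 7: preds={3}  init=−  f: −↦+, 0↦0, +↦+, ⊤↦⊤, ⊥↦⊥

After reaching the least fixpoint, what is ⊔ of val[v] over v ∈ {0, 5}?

⊤

Worklist (23 pops):
  #1 pop 0: in=+ → − (was ⊥); enqueue []
  #2 pop 1: in=− → + (no change)
  #3 pop 2: in=⊥ → ⊤ (was −); enqueue []
  #4 pop 3: in=⊥ → ⊥ (no change)
  #5 pop 4: in=⊤ → ⊤ (was ⊥); enqueue [2]
  #6 pop 5: in=− → + (was ⊥); enqueue [3]
  #7 pop 6: in=+ → + (was ⊥); enqueue [5]
  #8 pop 7: in=⊥ → − (no change)
  #9 pop 2: in=⊤ → ⊤ (no change)
  #10 pop 3: in=+ → + (was ⊥); enqueue [2,6,7]
  #11 pop 5: in=⊤ → ⊤ (was +); enqueue [3]
  #12 pop 2: in=⊤ → ⊤ (no change)
  #13 pop 6: in=⊤ → ⊤ (was +); enqueue [5]
  #14 pop 7: in=+ → ⊤ (was −); enqueue [1]
  #15 pop 3: in=⊤ → ⊤ (was +); enqueue [2,6,7]
  #16 pop 5: in=⊤ → ⊤ (no change)
  #17 pop 1: in=⊤ → ⊤ (was +); enqueue [0]
  #18 pop 2: in=⊤ → ⊤ (no change)
  #19 pop 6: in=⊤ → ⊤ (no change)
  #20 pop 7: in=⊤ → ⊤ (no change)
  #21 pop 0: in=⊤ → ⊤ (was −); enqueue [4,5]
  #22 pop 4: in=⊤ → ⊤ (no change)
  #23 pop 5: in=⊤ → ⊤ (no change)

Fixpoint:
  val[0] = ⊤
  val[1] = ⊤
  val[2] = ⊤
  val[3] = ⊤
  val[4] = ⊤
  val[5] = ⊤
  val[6] = ⊤
  val[7] = ⊤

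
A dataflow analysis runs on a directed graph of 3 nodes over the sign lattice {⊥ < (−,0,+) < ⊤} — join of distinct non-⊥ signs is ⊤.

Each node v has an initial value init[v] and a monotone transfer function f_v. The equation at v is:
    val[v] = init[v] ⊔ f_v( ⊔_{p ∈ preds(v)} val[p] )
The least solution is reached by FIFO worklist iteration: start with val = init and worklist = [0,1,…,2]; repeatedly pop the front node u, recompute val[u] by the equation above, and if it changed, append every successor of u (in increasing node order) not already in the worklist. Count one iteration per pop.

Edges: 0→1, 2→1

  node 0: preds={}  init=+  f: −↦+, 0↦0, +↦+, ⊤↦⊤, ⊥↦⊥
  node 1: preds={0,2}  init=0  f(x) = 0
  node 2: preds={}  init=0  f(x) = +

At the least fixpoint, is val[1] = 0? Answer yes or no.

Iteration log — 4 steps:
  step 1. node 0  ⊔preds=⊥  new=+  stable
  step 2. node 1  ⊔preds=⊤  new=0  stable
  step 3. node 2  ⊔preds=⊥  new=⊤  old=0  +wl: 1
  step 4. node 1  ⊔preds=⊤  new=0  stable

Least fixpoint reached:
  node 0: +
  node 1: 0
  node 2: ⊤

yes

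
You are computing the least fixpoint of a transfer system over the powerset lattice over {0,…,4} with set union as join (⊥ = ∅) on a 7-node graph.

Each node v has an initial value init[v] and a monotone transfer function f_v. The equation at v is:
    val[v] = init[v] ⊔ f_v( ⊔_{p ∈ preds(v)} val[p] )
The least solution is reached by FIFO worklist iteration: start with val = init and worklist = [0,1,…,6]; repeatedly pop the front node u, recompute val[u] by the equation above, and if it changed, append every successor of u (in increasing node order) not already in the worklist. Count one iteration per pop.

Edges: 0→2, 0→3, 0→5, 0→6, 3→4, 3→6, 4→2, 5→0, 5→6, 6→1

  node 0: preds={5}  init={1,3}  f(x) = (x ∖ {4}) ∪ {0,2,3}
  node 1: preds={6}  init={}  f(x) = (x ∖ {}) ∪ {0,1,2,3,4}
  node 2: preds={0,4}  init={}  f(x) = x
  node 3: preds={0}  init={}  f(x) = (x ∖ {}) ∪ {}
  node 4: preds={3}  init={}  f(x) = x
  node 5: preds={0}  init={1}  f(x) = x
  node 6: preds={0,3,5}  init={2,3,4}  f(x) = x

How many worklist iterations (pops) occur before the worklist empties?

10

Trace (10 dequeues):
  [1] u=0 | in {1} | out {0,1,2,3} | prev {1,3} | push {}
  [2] u=1 | in {2,3,4} | out {0,1,2,3,4} | prev {} | push {}
  [3] u=2 | in {0,1,2,3} | out {0,1,2,3} | prev {} | push {}
  [4] u=3 | in {0,1,2,3} | out {0,1,2,3} | prev {} | push {}
  [5] u=4 | in {0,1,2,3} | out {0,1,2,3} | prev {} | push {2}
  [6] u=5 | in {0,1,2,3} | out {0,1,2,3} | prev {1} | push {0}
  [7] u=6 | in {0,1,2,3} | out {0,1,2,3,4} | prev {2,3,4} | push {1}
  [8] u=2 | in {0,1,2,3} | out {0,1,2,3} | ==
  [9] u=0 | in {0,1,2,3} | out {0,1,2,3} | ==
  [10] u=1 | in {0,1,2,3,4} | out {0,1,2,3,4} | ==

Converged values:
  [0] {0,1,2,3}
  [1] {0,1,2,3,4}
  [2] {0,1,2,3}
  [3] {0,1,2,3}
  [4] {0,1,2,3}
  [5] {0,1,2,3}
  [6] {0,1,2,3,4}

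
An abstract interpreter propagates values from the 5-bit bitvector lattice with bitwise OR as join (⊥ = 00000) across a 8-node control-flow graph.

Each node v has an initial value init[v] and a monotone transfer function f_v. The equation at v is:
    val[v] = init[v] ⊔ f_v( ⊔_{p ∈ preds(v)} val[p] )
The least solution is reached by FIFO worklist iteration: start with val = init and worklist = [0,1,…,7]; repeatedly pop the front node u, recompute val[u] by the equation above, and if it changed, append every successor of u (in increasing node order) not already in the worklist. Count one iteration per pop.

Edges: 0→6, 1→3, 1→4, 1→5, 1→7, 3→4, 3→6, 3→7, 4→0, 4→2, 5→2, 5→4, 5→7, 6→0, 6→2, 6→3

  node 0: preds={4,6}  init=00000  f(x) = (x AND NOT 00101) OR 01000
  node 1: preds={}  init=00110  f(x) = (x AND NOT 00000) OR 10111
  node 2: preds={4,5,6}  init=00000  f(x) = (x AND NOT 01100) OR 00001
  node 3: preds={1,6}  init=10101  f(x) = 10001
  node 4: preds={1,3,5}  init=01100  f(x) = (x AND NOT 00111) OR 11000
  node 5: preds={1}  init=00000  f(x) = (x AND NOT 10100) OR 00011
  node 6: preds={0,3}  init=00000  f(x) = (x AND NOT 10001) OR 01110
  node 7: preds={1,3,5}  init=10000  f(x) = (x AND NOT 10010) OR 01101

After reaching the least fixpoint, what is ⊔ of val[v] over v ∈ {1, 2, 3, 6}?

Iteration log — 13 steps:
  step 1. node 0  ⊔preds=01100  new=01000  old=00000  +wl: 
  step 2. node 1  ⊔preds=00000  new=10111  old=00110  +wl: 
  step 3. node 2  ⊔preds=01100  new=00001  old=00000  +wl: 
  step 4. node 3  ⊔preds=10111  new=10101  stable
  step 5. node 4  ⊔preds=10111  new=11100  old=01100  +wl: 0,2
  step 6. node 5  ⊔preds=10111  new=00011  old=00000  +wl: 4
  step 7. node 6  ⊔preds=11101  new=01110  old=00000  +wl: 3
  step 8. node 7  ⊔preds=10111  new=11101  old=10000  +wl: 
  step 9. node 0  ⊔preds=11110  new=11010  old=01000  +wl: 6
  step 10. node 2  ⊔preds=11111  new=10011  old=00001  +wl: 
  step 11. node 4  ⊔preds=10111  new=11100  stable
  step 12. node 3  ⊔preds=11111  new=10101  stable
  step 13. node 6  ⊔preds=11111  new=01110  stable

Least fixpoint reached:
  node 0: 11010
  node 1: 10111
  node 2: 10011
  node 3: 10101
  node 4: 11100
  node 5: 00011
  node 6: 01110
  node 7: 11101

11111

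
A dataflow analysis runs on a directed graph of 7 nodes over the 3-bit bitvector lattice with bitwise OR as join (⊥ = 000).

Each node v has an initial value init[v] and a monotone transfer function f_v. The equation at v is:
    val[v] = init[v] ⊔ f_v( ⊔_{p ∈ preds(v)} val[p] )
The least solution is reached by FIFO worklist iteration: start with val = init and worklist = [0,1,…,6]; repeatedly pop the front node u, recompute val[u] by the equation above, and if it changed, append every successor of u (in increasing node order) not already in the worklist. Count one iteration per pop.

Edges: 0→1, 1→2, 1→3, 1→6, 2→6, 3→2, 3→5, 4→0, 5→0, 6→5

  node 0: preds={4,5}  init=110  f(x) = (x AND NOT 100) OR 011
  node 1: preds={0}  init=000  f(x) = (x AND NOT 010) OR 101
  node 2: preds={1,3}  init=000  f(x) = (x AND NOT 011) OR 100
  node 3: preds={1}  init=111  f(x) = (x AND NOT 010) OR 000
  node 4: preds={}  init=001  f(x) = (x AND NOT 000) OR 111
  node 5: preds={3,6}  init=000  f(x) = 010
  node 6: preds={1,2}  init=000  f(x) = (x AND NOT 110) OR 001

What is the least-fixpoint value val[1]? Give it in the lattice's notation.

Iteration log — 9 steps:
  step 1. node 0  ⊔preds=001  new=111  old=110  +wl: 
  step 2. node 1  ⊔preds=111  new=101  old=000  +wl: 
  step 3. node 2  ⊔preds=111  new=100  old=000  +wl: 
  step 4. node 3  ⊔preds=101  new=111  stable
  step 5. node 4  ⊔preds=000  new=111  old=001  +wl: 0
  step 6. node 5  ⊔preds=111  new=010  old=000  +wl: 
  step 7. node 6  ⊔preds=101  new=001  old=000  +wl: 5
  step 8. node 0  ⊔preds=111  new=111  stable
  step 9. node 5  ⊔preds=111  new=010  stable

Least fixpoint reached:
  node 0: 111
  node 1: 101
  node 2: 100
  node 3: 111
  node 4: 111
  node 5: 010
  node 6: 001

101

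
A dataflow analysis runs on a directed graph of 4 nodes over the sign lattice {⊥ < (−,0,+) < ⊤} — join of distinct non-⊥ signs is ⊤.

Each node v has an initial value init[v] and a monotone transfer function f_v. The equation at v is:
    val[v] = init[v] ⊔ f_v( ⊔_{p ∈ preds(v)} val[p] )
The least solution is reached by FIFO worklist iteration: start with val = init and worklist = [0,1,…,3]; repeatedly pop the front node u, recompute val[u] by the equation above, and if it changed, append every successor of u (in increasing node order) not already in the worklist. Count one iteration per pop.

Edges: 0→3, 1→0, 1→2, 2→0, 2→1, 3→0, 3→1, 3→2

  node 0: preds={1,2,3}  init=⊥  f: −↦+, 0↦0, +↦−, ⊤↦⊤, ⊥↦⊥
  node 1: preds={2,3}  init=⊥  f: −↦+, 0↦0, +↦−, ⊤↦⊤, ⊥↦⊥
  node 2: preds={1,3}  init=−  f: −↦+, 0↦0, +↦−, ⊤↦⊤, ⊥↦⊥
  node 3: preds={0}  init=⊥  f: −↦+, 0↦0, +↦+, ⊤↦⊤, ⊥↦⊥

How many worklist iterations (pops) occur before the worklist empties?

Iteration log — 11 steps:
  step 1. node 0  ⊔preds=−  new=+  old=⊥  +wl: 
  step 2. node 1  ⊔preds=−  new=+  old=⊥  +wl: 0
  step 3. node 2  ⊔preds=+  new=−  stable
  step 4. node 3  ⊔preds=+  new=+  old=⊥  +wl: 1,2
  step 5. node 0  ⊔preds=⊤  new=⊤  old=+  +wl: 3
  step 6. node 1  ⊔preds=⊤  new=⊤  old=+  +wl: 0
  step 7. node 2  ⊔preds=⊤  new=⊤  old=−  +wl: 1
  step 8. node 3  ⊔preds=⊤  new=⊤  old=+  +wl: 2
  step 9. node 0  ⊔preds=⊤  new=⊤  stable
  step 10. node 1  ⊔preds=⊤  new=⊤  stable
  step 11. node 2  ⊔preds=⊤  new=⊤  stable

Least fixpoint reached:
  node 0: ⊤
  node 1: ⊤
  node 2: ⊤
  node 3: ⊤

11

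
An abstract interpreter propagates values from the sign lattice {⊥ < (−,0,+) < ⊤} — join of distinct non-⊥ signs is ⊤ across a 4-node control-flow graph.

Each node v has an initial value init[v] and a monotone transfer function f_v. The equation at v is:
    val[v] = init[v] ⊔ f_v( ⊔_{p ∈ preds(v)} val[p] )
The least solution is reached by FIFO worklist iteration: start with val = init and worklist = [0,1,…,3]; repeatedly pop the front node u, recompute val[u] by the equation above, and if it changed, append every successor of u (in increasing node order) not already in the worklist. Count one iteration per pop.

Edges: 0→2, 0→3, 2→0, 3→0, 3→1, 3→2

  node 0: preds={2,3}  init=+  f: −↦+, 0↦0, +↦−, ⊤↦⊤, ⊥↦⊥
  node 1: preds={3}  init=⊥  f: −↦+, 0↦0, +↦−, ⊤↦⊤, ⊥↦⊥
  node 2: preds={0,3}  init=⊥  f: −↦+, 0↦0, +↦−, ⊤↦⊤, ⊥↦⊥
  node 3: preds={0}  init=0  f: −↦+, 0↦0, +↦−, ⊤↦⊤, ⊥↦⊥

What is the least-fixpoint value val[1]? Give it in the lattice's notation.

⊤

Trace (7 dequeues):
  [1] u=0 | in 0 | out ⊤ | prev + | push {}
  [2] u=1 | in 0 | out 0 | prev ⊥ | push {}
  [3] u=2 | in ⊤ | out ⊤ | prev ⊥ | push {0}
  [4] u=3 | in ⊤ | out ⊤ | prev 0 | push {1,2}
  [5] u=0 | in ⊤ | out ⊤ | ==
  [6] u=1 | in ⊤ | out ⊤ | prev 0 | push {}
  [7] u=2 | in ⊤ | out ⊤ | ==

Converged values:
  [0] ⊤
  [1] ⊤
  [2] ⊤
  [3] ⊤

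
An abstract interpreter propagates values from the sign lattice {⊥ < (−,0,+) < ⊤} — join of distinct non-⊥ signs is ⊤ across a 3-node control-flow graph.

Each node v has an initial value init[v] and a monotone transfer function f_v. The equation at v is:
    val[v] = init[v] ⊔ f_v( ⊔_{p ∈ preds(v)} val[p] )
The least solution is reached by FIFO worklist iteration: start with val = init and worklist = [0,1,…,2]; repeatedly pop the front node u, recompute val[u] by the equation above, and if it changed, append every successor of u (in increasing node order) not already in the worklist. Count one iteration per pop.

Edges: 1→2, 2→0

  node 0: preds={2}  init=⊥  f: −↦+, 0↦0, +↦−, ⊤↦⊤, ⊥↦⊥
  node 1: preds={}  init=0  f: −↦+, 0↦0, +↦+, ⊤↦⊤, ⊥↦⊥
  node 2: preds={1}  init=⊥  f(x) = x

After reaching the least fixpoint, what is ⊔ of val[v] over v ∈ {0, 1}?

Iteration log — 4 steps:
  step 1. node 0  ⊔preds=⊥  new=⊥  stable
  step 2. node 1  ⊔preds=⊥  new=0  stable
  step 3. node 2  ⊔preds=0  new=0  old=⊥  +wl: 0
  step 4. node 0  ⊔preds=0  new=0  old=⊥  +wl: 

Least fixpoint reached:
  node 0: 0
  node 1: 0
  node 2: 0

0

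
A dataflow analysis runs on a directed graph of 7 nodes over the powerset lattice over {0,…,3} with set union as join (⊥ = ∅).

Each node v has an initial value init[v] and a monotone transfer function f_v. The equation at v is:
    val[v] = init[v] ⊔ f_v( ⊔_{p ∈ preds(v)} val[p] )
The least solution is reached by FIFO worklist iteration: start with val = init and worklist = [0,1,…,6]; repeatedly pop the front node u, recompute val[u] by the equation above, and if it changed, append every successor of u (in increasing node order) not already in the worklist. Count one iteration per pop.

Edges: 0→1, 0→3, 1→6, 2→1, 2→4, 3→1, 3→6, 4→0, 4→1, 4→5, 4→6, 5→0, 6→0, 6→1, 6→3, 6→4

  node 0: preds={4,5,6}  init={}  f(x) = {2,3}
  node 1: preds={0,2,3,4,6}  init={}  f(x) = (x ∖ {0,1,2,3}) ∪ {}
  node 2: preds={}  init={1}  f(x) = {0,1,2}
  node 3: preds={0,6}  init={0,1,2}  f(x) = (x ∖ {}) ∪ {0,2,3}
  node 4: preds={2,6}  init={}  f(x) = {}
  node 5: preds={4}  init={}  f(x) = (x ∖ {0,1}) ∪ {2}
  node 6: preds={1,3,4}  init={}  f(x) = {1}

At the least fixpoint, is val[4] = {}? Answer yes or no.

Iteration log — 11 steps:
  step 1. node 0  ⊔preds={}  new={2,3}  old={}  +wl: 
  step 2. node 1  ⊔preds={0,1,2,3}  new={}  stable
  step 3. node 2  ⊔preds={}  new={0,1,2}  old={1}  +wl: 1
  step 4. node 3  ⊔preds={2,3}  new={0,1,2,3}  old={0,1,2}  +wl: 
  step 5. node 4  ⊔preds={0,1,2}  new={}  stable
  step 6. node 5  ⊔preds={}  new={2}  old={}  +wl: 0
  step 7. node 6  ⊔preds={0,1,2,3}  new={1}  old={}  +wl: 3,4
  step 8. node 1  ⊔preds={0,1,2,3}  new={}  stable
  step 9. node 0  ⊔preds={1,2}  new={2,3}  stable
  step 10. node 3  ⊔preds={1,2,3}  new={0,1,2,3}  stable
  step 11. node 4  ⊔preds={0,1,2}  new={}  stable

Least fixpoint reached:
  node 0: {2,3}
  node 1: {}
  node 2: {0,1,2}
  node 3: {0,1,2,3}
  node 4: {}
  node 5: {2}
  node 6: {1}

yes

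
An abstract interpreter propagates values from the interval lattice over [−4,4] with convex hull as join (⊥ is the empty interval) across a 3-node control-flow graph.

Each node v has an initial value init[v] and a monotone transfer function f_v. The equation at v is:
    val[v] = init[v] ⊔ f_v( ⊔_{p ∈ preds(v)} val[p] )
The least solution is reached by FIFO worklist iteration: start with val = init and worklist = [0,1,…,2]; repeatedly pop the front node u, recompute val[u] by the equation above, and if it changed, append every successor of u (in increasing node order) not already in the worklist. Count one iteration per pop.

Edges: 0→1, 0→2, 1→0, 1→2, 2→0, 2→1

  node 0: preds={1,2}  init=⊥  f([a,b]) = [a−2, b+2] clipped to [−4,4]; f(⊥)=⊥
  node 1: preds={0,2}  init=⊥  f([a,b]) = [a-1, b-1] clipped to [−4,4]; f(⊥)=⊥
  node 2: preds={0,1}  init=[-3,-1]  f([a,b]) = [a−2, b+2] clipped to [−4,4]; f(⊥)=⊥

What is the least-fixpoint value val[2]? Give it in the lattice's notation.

Worklist (8 pops):
  #1 pop 0: in=[-3,-1] → [-4,1] (was ⊥); enqueue []
  #2 pop 1: in=[-4,1] → [-4,0] (was ⊥); enqueue [0]
  #3 pop 2: in=[-4,1] → [-4,3] (was [-3,-1]); enqueue [1]
  #4 pop 0: in=[-4,3] → [-4,4] (was [-4,1]); enqueue [2]
  #5 pop 1: in=[-4,4] → [-4,3] (was [-4,0]); enqueue [0]
  #6 pop 2: in=[-4,4] → [-4,4] (was [-4,3]); enqueue [1]
  #7 pop 0: in=[-4,4] → [-4,4] (no change)
  #8 pop 1: in=[-4,4] → [-4,3] (no change)

Fixpoint:
  val[0] = [-4,4]
  val[1] = [-4,3]
  val[2] = [-4,4]

[-4,4]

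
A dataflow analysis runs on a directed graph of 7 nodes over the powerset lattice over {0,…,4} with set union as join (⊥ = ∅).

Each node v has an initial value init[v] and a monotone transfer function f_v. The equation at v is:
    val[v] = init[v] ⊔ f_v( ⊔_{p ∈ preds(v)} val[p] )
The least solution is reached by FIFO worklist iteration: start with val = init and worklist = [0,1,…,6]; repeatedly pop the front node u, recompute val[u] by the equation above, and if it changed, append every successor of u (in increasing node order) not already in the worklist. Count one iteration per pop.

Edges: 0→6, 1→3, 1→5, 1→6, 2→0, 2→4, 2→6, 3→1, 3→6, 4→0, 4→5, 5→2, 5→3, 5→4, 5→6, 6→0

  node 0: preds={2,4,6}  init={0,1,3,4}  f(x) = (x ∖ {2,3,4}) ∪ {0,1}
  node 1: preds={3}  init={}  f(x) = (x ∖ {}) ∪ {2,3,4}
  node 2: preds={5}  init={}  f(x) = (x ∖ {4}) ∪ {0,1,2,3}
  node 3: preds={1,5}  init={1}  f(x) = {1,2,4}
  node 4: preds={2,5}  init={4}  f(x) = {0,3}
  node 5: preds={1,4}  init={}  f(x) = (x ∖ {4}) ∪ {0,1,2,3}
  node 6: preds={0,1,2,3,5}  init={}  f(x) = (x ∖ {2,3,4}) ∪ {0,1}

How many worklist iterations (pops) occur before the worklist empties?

12

Trace (12 dequeues):
  [1] u=0 | in {4} | out {0,1,3,4} | ==
  [2] u=1 | in {1} | out {1,2,3,4} | prev {} | push {}
  [3] u=2 | in {} | out {0,1,2,3} | prev {} | push {0}
  [4] u=3 | in {1,2,3,4} | out {1,2,4} | prev {1} | push {1}
  [5] u=4 | in {0,1,2,3} | out {0,3,4} | prev {4} | push {}
  [6] u=5 | in {0,1,2,3,4} | out {0,1,2,3} | prev {} | push {2,3,4}
  [7] u=6 | in {0,1,2,3,4} | out {0,1} | prev {} | push {}
  [8] u=0 | in {0,1,2,3,4} | out {0,1,3,4} | ==
  [9] u=1 | in {1,2,4} | out {1,2,3,4} | ==
  [10] u=2 | in {0,1,2,3} | out {0,1,2,3} | ==
  [11] u=3 | in {0,1,2,3,4} | out {1,2,4} | ==
  [12] u=4 | in {0,1,2,3} | out {0,3,4} | ==

Converged values:
  [0] {0,1,3,4}
  [1] {1,2,3,4}
  [2] {0,1,2,3}
  [3] {1,2,4}
  [4] {0,3,4}
  [5] {0,1,2,3}
  [6] {0,1}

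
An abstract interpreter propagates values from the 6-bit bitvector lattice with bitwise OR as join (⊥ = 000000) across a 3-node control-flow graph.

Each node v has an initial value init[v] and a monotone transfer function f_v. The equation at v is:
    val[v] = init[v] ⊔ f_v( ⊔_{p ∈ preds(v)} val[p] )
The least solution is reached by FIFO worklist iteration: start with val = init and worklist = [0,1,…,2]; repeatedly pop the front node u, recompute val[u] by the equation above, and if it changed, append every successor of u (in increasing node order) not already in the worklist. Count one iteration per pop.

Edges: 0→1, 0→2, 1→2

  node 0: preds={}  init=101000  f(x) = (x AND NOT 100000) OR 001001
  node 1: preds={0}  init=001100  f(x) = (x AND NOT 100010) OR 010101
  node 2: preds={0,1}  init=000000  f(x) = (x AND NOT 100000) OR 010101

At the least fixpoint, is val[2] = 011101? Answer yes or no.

Iteration log — 3 steps:
  step 1. node 0  ⊔preds=000000  new=101001  old=101000  +wl: 
  step 2. node 1  ⊔preds=101001  new=011101  old=001100  +wl: 
  step 3. node 2  ⊔preds=111101  new=011101  old=000000  +wl: 

Least fixpoint reached:
  node 0: 101001
  node 1: 011101
  node 2: 011101

yes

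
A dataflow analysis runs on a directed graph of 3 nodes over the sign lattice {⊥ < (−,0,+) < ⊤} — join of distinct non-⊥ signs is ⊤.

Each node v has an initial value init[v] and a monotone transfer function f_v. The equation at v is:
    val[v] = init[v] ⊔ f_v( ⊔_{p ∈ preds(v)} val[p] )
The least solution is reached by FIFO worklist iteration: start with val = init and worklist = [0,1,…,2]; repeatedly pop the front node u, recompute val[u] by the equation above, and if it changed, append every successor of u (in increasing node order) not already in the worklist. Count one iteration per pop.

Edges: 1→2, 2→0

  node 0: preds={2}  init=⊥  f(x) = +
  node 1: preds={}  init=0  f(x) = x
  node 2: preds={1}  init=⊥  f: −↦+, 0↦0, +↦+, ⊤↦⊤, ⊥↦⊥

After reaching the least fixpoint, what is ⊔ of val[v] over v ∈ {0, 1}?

Iteration log — 4 steps:
  step 1. node 0  ⊔preds=⊥  new=+  old=⊥  +wl: 
  step 2. node 1  ⊔preds=⊥  new=0  stable
  step 3. node 2  ⊔preds=0  new=0  old=⊥  +wl: 0
  step 4. node 0  ⊔preds=0  new=+  stable

Least fixpoint reached:
  node 0: +
  node 1: 0
  node 2: 0

⊤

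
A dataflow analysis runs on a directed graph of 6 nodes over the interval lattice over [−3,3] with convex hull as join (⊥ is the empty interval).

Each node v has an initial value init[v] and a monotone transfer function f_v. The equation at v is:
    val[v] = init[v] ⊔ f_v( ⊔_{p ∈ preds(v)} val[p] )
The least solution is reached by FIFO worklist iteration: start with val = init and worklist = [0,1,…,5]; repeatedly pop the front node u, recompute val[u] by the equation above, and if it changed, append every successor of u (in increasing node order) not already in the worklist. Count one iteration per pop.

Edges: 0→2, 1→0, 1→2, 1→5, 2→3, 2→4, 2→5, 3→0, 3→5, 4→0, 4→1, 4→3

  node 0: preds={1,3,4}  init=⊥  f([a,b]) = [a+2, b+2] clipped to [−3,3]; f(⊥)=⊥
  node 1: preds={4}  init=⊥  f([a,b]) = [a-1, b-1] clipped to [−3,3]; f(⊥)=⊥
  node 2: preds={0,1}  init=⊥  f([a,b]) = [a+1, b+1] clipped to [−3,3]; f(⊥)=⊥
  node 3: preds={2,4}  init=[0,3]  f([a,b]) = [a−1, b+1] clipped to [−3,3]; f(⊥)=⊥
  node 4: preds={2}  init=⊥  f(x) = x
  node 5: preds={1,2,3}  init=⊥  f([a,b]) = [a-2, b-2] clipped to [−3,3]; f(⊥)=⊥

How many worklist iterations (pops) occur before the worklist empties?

Worklist (12 pops):
  #1 pop 0: in=[0,3] → [2,3] (was ⊥); enqueue []
  #2 pop 1: in=⊥ → ⊥ (no change)
  #3 pop 2: in=[2,3] → [3,3] (was ⊥); enqueue []
  #4 pop 3: in=[3,3] → [0,3] (no change)
  #5 pop 4: in=[3,3] → [3,3] (was ⊥); enqueue [0,1,3]
  #6 pop 5: in=[0,3] → [-2,1] (was ⊥); enqueue []
  #7 pop 0: in=[0,3] → [2,3] (no change)
  #8 pop 1: in=[3,3] → [2,2] (was ⊥); enqueue [0,2,5]
  #9 pop 3: in=[3,3] → [0,3] (no change)
  #10 pop 0: in=[0,3] → [2,3] (no change)
  #11 pop 2: in=[2,3] → [3,3] (no change)
  #12 pop 5: in=[0,3] → [-2,1] (no change)

Fixpoint:
  val[0] = [2,3]
  val[1] = [2,2]
  val[2] = [3,3]
  val[3] = [0,3]
  val[4] = [3,3]
  val[5] = [-2,1]

12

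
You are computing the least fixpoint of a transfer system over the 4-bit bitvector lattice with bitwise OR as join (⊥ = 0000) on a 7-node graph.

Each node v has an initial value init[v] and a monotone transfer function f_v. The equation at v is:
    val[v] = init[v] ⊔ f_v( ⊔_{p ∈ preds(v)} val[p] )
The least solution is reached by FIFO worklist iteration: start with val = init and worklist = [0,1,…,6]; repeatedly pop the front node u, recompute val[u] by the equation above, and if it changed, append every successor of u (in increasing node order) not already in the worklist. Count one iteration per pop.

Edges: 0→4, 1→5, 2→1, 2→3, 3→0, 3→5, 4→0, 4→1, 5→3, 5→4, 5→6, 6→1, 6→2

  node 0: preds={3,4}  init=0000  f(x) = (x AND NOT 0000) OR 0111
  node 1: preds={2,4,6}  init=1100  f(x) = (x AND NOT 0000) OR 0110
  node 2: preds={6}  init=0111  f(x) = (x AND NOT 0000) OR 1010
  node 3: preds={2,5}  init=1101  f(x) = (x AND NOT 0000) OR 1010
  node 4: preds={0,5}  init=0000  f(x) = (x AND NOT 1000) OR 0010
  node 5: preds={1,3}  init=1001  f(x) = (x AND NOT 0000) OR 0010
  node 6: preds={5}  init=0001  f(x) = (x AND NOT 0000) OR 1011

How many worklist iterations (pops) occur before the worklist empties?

12

Worklist (12 pops):
  #1 pop 0: in=1101 → 1111 (was 0000); enqueue []
  #2 pop 1: in=0111 → 1111 (was 1100); enqueue []
  #3 pop 2: in=0001 → 1111 (was 0111); enqueue [1]
  #4 pop 3: in=1111 → 1111 (was 1101); enqueue [0]
  #5 pop 4: in=1111 → 0111 (was 0000); enqueue []
  #6 pop 5: in=1111 → 1111 (was 1001); enqueue [3,4]
  #7 pop 6: in=1111 → 1111 (was 0001); enqueue [2]
  #8 pop 1: in=1111 → 1111 (no change)
  #9 pop 0: in=1111 → 1111 (no change)
  #10 pop 3: in=1111 → 1111 (no change)
  #11 pop 4: in=1111 → 0111 (no change)
  #12 pop 2: in=1111 → 1111 (no change)

Fixpoint:
  val[0] = 1111
  val[1] = 1111
  val[2] = 1111
  val[3] = 1111
  val[4] = 0111
  val[5] = 1111
  val[6] = 1111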